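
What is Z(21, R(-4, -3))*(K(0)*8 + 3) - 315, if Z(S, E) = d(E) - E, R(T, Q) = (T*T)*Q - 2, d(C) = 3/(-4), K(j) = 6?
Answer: 8787/4 ≈ 2196.8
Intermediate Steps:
d(C) = -¾ (d(C) = 3*(-¼) = -¾)
R(T, Q) = -2 + Q*T² (R(T, Q) = T²*Q - 2 = Q*T² - 2 = -2 + Q*T²)
Z(S, E) = -¾ - E
Z(21, R(-4, -3))*(K(0)*8 + 3) - 315 = (-¾ - (-2 - 3*(-4)²))*(6*8 + 3) - 315 = (-¾ - (-2 - 3*16))*(48 + 3) - 315 = (-¾ - (-2 - 48))*51 - 315 = (-¾ - 1*(-50))*51 - 315 = (-¾ + 50)*51 - 315 = (197/4)*51 - 315 = 10047/4 - 315 = 8787/4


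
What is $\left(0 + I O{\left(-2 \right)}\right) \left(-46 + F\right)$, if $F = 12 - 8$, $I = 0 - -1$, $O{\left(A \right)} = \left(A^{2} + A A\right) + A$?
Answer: $-252$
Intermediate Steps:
$O{\left(A \right)} = A + 2 A^{2}$ ($O{\left(A \right)} = \left(A^{2} + A^{2}\right) + A = 2 A^{2} + A = A + 2 A^{2}$)
$I = 1$ ($I = 0 + 1 = 1$)
$F = 4$
$\left(0 + I O{\left(-2 \right)}\right) \left(-46 + F\right) = \left(0 + 1 \left(- 2 \left(1 + 2 \left(-2\right)\right)\right)\right) \left(-46 + 4\right) = \left(0 + 1 \left(- 2 \left(1 - 4\right)\right)\right) \left(-42\right) = \left(0 + 1 \left(\left(-2\right) \left(-3\right)\right)\right) \left(-42\right) = \left(0 + 1 \cdot 6\right) \left(-42\right) = \left(0 + 6\right) \left(-42\right) = 6 \left(-42\right) = -252$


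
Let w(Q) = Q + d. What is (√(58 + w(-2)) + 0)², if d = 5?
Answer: 61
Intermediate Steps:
w(Q) = 5 + Q (w(Q) = Q + 5 = 5 + Q)
(√(58 + w(-2)) + 0)² = (√(58 + (5 - 2)) + 0)² = (√(58 + 3) + 0)² = (√61 + 0)² = (√61)² = 61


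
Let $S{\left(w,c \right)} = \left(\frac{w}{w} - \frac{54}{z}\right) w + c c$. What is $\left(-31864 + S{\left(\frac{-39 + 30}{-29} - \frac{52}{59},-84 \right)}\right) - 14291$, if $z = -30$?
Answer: $- \frac{334505623}{8555} \approx -39101.0$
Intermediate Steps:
$S{\left(w,c \right)} = c^{2} + \frac{14 w}{5}$ ($S{\left(w,c \right)} = \left(\frac{w}{w} - \frac{54}{-30}\right) w + c c = \left(1 - - \frac{9}{5}\right) w + c^{2} = \left(1 + \frac{9}{5}\right) w + c^{2} = \frac{14 w}{5} + c^{2} = c^{2} + \frac{14 w}{5}$)
$\left(-31864 + S{\left(\frac{-39 + 30}{-29} - \frac{52}{59},-84 \right)}\right) - 14291 = \left(-31864 + \left(\left(-84\right)^{2} + \frac{14 \left(\frac{-39 + 30}{-29} - \frac{52}{59}\right)}{5}\right)\right) - 14291 = \left(-31864 + \left(7056 + \frac{14 \left(\left(-9\right) \left(- \frac{1}{29}\right) - \frac{52}{59}\right)}{5}\right)\right) - 14291 = \left(-31864 + \left(7056 + \frac{14 \left(\frac{9}{29} - \frac{52}{59}\right)}{5}\right)\right) - 14291 = \left(-31864 + \left(7056 + \frac{14}{5} \left(- \frac{977}{1711}\right)\right)\right) - 14291 = \left(-31864 + \left(7056 - \frac{13678}{8555}\right)\right) - 14291 = \left(-31864 + \frac{60350402}{8555}\right) - 14291 = - \frac{212246118}{8555} - 14291 = - \frac{334505623}{8555}$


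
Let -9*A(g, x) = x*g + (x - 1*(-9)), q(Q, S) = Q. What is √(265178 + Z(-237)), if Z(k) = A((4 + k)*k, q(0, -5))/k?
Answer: √14894783319/237 ≈ 514.95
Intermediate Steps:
A(g, x) = -1 - x/9 - g*x/9 (A(g, x) = -(x*g + (x - 1*(-9)))/9 = -(g*x + (x + 9))/9 = -(g*x + (9 + x))/9 = -(9 + x + g*x)/9 = -1 - x/9 - g*x/9)
Z(k) = -1/k (Z(k) = (-1 - ⅑*0 - ⅑*(4 + k)*k*0)/k = (-1 + 0 - ⅑*k*(4 + k)*0)/k = (-1 + 0 + 0)/k = -1/k)
√(265178 + Z(-237)) = √(265178 - 1/(-237)) = √(265178 - 1*(-1/237)) = √(265178 + 1/237) = √(62847187/237) = √14894783319/237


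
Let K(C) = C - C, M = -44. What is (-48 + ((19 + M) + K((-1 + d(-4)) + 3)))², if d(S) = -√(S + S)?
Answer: 5329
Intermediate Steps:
d(S) = -√2*√S (d(S) = -√(2*S) = -√2*√S)
K(C) = 0
(-48 + ((19 + M) + K((-1 + d(-4)) + 3)))² = (-48 + ((19 - 44) + 0))² = (-48 + (-25 + 0))² = (-48 - 25)² = (-73)² = 5329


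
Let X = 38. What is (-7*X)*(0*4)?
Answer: 0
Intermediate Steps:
(-7*X)*(0*4) = (-7*38)*(0*4) = -266*0 = 0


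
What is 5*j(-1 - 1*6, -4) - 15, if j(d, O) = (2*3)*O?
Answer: -135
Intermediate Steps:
j(d, O) = 6*O
5*j(-1 - 1*6, -4) - 15 = 5*(6*(-4)) - 15 = 5*(-24) - 15 = -120 - 15 = -135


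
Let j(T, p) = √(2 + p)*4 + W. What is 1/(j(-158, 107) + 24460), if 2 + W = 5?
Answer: 24463/598436625 - 4*√109/598436625 ≈ 4.0808e-5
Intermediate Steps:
W = 3 (W = -2 + 5 = 3)
j(T, p) = 3 + 4*√(2 + p) (j(T, p) = √(2 + p)*4 + 3 = 4*√(2 + p) + 3 = 3 + 4*√(2 + p))
1/(j(-158, 107) + 24460) = 1/((3 + 4*√(2 + 107)) + 24460) = 1/((3 + 4*√109) + 24460) = 1/(24463 + 4*√109)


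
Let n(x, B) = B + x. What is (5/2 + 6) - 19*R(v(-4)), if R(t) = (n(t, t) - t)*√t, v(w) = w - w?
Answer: 17/2 ≈ 8.5000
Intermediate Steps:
v(w) = 0
R(t) = t^(3/2) (R(t) = ((t + t) - t)*√t = (2*t - t)*√t = t*√t = t^(3/2))
(5/2 + 6) - 19*R(v(-4)) = (5/2 + 6) - 19*0^(3/2) = (5*(½) + 6) - 19*0 = (5/2 + 6) + 0 = 17/2 + 0 = 17/2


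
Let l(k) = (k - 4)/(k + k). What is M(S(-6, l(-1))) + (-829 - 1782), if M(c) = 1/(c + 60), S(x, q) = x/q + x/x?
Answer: -765018/293 ≈ -2611.0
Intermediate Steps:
l(k) = (-4 + k)/(2*k) (l(k) = (-4 + k)/((2*k)) = (-4 + k)*(1/(2*k)) = (-4 + k)/(2*k))
S(x, q) = 1 + x/q (S(x, q) = x/q + 1 = 1 + x/q)
M(c) = 1/(60 + c)
M(S(-6, l(-1))) + (-829 - 1782) = 1/(60 + ((½)*(-4 - 1)/(-1) - 6)/(((½)*(-4 - 1)/(-1)))) + (-829 - 1782) = 1/(60 + ((½)*(-1)*(-5) - 6)/(((½)*(-1)*(-5)))) - 2611 = 1/(60 + (5/2 - 6)/(5/2)) - 2611 = 1/(60 + (⅖)*(-7/2)) - 2611 = 1/(60 - 7/5) - 2611 = 1/(293/5) - 2611 = 5/293 - 2611 = -765018/293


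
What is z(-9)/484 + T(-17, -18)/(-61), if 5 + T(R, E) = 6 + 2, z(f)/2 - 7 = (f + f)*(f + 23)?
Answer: -15671/14762 ≈ -1.0616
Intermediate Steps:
z(f) = 14 + 4*f*(23 + f) (z(f) = 14 + 2*((f + f)*(f + 23)) = 14 + 2*((2*f)*(23 + f)) = 14 + 2*(2*f*(23 + f)) = 14 + 4*f*(23 + f))
T(R, E) = 3 (T(R, E) = -5 + (6 + 2) = -5 + 8 = 3)
z(-9)/484 + T(-17, -18)/(-61) = (14 + 4*(-9)² + 92*(-9))/484 + 3/(-61) = (14 + 4*81 - 828)*(1/484) + 3*(-1/61) = (14 + 324 - 828)*(1/484) - 3/61 = -490*1/484 - 3/61 = -245/242 - 3/61 = -15671/14762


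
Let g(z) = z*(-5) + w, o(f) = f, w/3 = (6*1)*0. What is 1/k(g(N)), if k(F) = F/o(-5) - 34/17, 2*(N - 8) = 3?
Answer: 2/15 ≈ 0.13333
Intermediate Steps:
w = 0 (w = 3*((6*1)*0) = 3*(6*0) = 3*0 = 0)
N = 19/2 (N = 8 + (½)*3 = 8 + 3/2 = 19/2 ≈ 9.5000)
g(z) = -5*z (g(z) = z*(-5) + 0 = -5*z + 0 = -5*z)
k(F) = -2 - F/5 (k(F) = F/(-5) - 34/17 = F*(-⅕) - 34*1/17 = -F/5 - 2 = -2 - F/5)
1/k(g(N)) = 1/(-2 - (-1)*19/2) = 1/(-2 - ⅕*(-95/2)) = 1/(-2 + 19/2) = 1/(15/2) = 2/15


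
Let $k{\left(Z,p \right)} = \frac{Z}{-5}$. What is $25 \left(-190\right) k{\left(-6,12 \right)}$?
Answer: $-5700$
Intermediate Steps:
$k{\left(Z,p \right)} = - \frac{Z}{5}$ ($k{\left(Z,p \right)} = Z \left(- \frac{1}{5}\right) = - \frac{Z}{5}$)
$25 \left(-190\right) k{\left(-6,12 \right)} = 25 \left(-190\right) \left(\left(- \frac{1}{5}\right) \left(-6\right)\right) = \left(-4750\right) \frac{6}{5} = -5700$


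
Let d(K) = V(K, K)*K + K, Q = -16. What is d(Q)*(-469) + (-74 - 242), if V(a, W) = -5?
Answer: -30332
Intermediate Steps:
d(K) = -4*K (d(K) = -5*K + K = -4*K)
d(Q)*(-469) + (-74 - 242) = -4*(-16)*(-469) + (-74 - 242) = 64*(-469) - 316 = -30016 - 316 = -30332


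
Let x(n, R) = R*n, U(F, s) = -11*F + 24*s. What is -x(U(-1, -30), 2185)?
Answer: 1549165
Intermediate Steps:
-x(U(-1, -30), 2185) = -2185*(-11*(-1) + 24*(-30)) = -2185*(11 - 720) = -2185*(-709) = -1*(-1549165) = 1549165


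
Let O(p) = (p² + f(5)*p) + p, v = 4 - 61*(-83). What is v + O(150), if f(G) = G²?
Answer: 31467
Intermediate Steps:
v = 5067 (v = 4 + 5063 = 5067)
O(p) = p² + 26*p (O(p) = (p² + 5²*p) + p = (p² + 25*p) + p = p² + 26*p)
v + O(150) = 5067 + 150*(26 + 150) = 5067 + 150*176 = 5067 + 26400 = 31467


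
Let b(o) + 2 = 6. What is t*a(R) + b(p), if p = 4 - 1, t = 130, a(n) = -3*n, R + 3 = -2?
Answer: 1954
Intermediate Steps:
R = -5 (R = -3 - 2 = -5)
p = 3
b(o) = 4 (b(o) = -2 + 6 = 4)
t*a(R) + b(p) = 130*(-3*(-5)) + 4 = 130*15 + 4 = 1950 + 4 = 1954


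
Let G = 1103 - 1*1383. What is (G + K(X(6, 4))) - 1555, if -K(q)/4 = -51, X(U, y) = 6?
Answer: -1631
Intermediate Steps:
K(q) = 204 (K(q) = -4*(-51) = 204)
G = -280 (G = 1103 - 1383 = -280)
(G + K(X(6, 4))) - 1555 = (-280 + 204) - 1555 = -76 - 1555 = -1631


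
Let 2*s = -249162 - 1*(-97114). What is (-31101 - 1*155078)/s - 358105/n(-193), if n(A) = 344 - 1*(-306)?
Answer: -208488909/380120 ≈ -548.48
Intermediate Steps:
n(A) = 650 (n(A) = 344 + 306 = 650)
s = -76024 (s = (-249162 - 1*(-97114))/2 = (-249162 + 97114)/2 = (1/2)*(-152048) = -76024)
(-31101 - 1*155078)/s - 358105/n(-193) = (-31101 - 1*155078)/(-76024) - 358105/650 = (-31101 - 155078)*(-1/76024) - 358105*1/650 = -186179*(-1/76024) - 71621/130 = 186179/76024 - 71621/130 = -208488909/380120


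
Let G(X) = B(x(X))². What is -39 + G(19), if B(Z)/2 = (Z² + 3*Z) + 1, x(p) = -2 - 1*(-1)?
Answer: -35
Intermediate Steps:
x(p) = -1 (x(p) = -2 + 1 = -1)
B(Z) = 2 + 2*Z² + 6*Z (B(Z) = 2*((Z² + 3*Z) + 1) = 2*(1 + Z² + 3*Z) = 2 + 2*Z² + 6*Z)
G(X) = 4 (G(X) = (2 + 2*(-1)² + 6*(-1))² = (2 + 2*1 - 6)² = (2 + 2 - 6)² = (-2)² = 4)
-39 + G(19) = -39 + 4 = -35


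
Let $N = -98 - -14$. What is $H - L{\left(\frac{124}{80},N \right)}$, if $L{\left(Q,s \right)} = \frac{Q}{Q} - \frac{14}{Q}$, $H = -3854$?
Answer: $- \frac{119225}{31} \approx -3846.0$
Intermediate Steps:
$N = -84$ ($N = -98 + 14 = -84$)
$L{\left(Q,s \right)} = 1 - \frac{14}{Q}$
$H - L{\left(\frac{124}{80},N \right)} = -3854 - \frac{-14 + \frac{124}{80}}{124 \cdot \frac{1}{80}} = -3854 - \frac{-14 + 124 \cdot \frac{1}{80}}{124 \cdot \frac{1}{80}} = -3854 - \frac{-14 + \frac{31}{20}}{\frac{31}{20}} = -3854 - \frac{20}{31} \left(- \frac{249}{20}\right) = -3854 - - \frac{249}{31} = -3854 + \frac{249}{31} = - \frac{119225}{31}$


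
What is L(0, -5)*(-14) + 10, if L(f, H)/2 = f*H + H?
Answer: 150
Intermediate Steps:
L(f, H) = 2*H + 2*H*f (L(f, H) = 2*(f*H + H) = 2*(H*f + H) = 2*(H + H*f) = 2*H + 2*H*f)
L(0, -5)*(-14) + 10 = (2*(-5)*(1 + 0))*(-14) + 10 = (2*(-5)*1)*(-14) + 10 = -10*(-14) + 10 = 140 + 10 = 150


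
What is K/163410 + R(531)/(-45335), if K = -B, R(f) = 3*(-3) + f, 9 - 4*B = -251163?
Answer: -39093609/98775898 ≈ -0.39578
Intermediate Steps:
B = 62793 (B = 9/4 - ¼*(-251163) = 9/4 + 251163/4 = 62793)
R(f) = -9 + f
K = -62793 (K = -1*62793 = -62793)
K/163410 + R(531)/(-45335) = -62793/163410 + (-9 + 531)/(-45335) = -62793*1/163410 + 522*(-1/45335) = -20931/54470 - 522/45335 = -39093609/98775898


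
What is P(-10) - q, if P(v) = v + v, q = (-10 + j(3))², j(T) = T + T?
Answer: -36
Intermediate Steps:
j(T) = 2*T
q = 16 (q = (-10 + 2*3)² = (-10 + 6)² = (-4)² = 16)
P(v) = 2*v
P(-10) - q = 2*(-10) - 1*16 = -20 - 16 = -36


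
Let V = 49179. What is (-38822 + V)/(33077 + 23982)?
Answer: 10357/57059 ≈ 0.18151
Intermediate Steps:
(-38822 + V)/(33077 + 23982) = (-38822 + 49179)/(33077 + 23982) = 10357/57059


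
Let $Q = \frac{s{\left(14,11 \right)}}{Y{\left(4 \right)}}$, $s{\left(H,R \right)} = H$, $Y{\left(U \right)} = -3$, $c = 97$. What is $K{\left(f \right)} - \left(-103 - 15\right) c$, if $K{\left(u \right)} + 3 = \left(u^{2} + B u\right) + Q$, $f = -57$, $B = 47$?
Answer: $\frac{36025}{3} \approx 12008.0$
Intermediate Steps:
$Q = - \frac{14}{3}$ ($Q = \frac{14}{-3} = 14 \left(- \frac{1}{3}\right) = - \frac{14}{3} \approx -4.6667$)
$K{\left(u \right)} = - \frac{23}{3} + u^{2} + 47 u$ ($K{\left(u \right)} = -3 - \left(\frac{14}{3} - u^{2} - 47 u\right) = -3 + \left(- \frac{14}{3} + u^{2} + 47 u\right) = - \frac{23}{3} + u^{2} + 47 u$)
$K{\left(f \right)} - \left(-103 - 15\right) c = \left(- \frac{23}{3} + \left(-57\right)^{2} + 47 \left(-57\right)\right) - \left(-103 - 15\right) 97 = \left(- \frac{23}{3} + 3249 - 2679\right) - \left(-118\right) 97 = \frac{1687}{3} - -11446 = \frac{1687}{3} + 11446 = \frac{36025}{3}$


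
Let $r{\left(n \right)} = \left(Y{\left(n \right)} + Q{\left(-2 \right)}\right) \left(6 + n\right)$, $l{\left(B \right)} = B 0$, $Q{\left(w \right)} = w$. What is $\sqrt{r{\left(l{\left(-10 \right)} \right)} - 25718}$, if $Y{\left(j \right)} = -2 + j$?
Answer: $i \sqrt{25742} \approx 160.44 i$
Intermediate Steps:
$l{\left(B \right)} = 0$
$r{\left(n \right)} = \left(-4 + n\right) \left(6 + n\right)$ ($r{\left(n \right)} = \left(\left(-2 + n\right) - 2\right) \left(6 + n\right) = \left(-4 + n\right) \left(6 + n\right)$)
$\sqrt{r{\left(l{\left(-10 \right)} \right)} - 25718} = \sqrt{\left(-24 + 0^{2} + 2 \cdot 0\right) - 25718} = \sqrt{\left(-24 + 0 + 0\right) - 25718} = \sqrt{-24 - 25718} = \sqrt{-25742} = i \sqrt{25742}$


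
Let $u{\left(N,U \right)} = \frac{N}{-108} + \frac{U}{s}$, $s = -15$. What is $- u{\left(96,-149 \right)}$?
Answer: $- \frac{407}{45} \approx -9.0444$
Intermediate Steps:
$u{\left(N,U \right)} = - \frac{U}{15} - \frac{N}{108}$ ($u{\left(N,U \right)} = \frac{N}{-108} + \frac{U}{-15} = N \left(- \frac{1}{108}\right) + U \left(- \frac{1}{15}\right) = - \frac{N}{108} - \frac{U}{15} = - \frac{U}{15} - \frac{N}{108}$)
$- u{\left(96,-149 \right)} = - (\left(- \frac{1}{15}\right) \left(-149\right) - \frac{8}{9}) = - (\frac{149}{15} - \frac{8}{9}) = \left(-1\right) \frac{407}{45} = - \frac{407}{45}$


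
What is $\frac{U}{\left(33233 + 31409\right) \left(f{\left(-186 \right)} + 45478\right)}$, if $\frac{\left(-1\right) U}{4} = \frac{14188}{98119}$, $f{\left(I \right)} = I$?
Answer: $- \frac{7094}{35908677445277} \approx -1.9756 \cdot 10^{-10}$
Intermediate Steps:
$U = - \frac{56752}{98119}$ ($U = - 4 \cdot \frac{14188}{98119} = - 4 \cdot 14188 \cdot \frac{1}{98119} = \left(-4\right) \frac{14188}{98119} = - \frac{56752}{98119} \approx -0.5784$)
$\frac{U}{\left(33233 + 31409\right) \left(f{\left(-186 \right)} + 45478\right)} = - \frac{56752}{98119 \left(33233 + 31409\right) \left(-186 + 45478\right)} = - \frac{56752}{98119 \cdot 64642 \cdot 45292} = - \frac{56752}{98119 \cdot 2927765464} = \left(- \frac{56752}{98119}\right) \frac{1}{2927765464} = - \frac{7094}{35908677445277}$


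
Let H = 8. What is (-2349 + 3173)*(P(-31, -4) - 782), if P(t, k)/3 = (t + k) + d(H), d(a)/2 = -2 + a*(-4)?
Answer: -898984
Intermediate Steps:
d(a) = -4 - 8*a (d(a) = 2*(-2 + a*(-4)) = 2*(-2 - 4*a) = -4 - 8*a)
P(t, k) = -204 + 3*k + 3*t (P(t, k) = 3*((t + k) + (-4 - 8*8)) = 3*((k + t) + (-4 - 64)) = 3*((k + t) - 68) = 3*(-68 + k + t) = -204 + 3*k + 3*t)
(-2349 + 3173)*(P(-31, -4) - 782) = (-2349 + 3173)*((-204 + 3*(-4) + 3*(-31)) - 782) = 824*((-204 - 12 - 93) - 782) = 824*(-309 - 782) = 824*(-1091) = -898984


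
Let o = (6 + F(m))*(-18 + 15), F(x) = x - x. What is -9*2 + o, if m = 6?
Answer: -36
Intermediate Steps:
F(x) = 0
o = -18 (o = (6 + 0)*(-18 + 15) = 6*(-3) = -18)
-9*2 + o = -9*2 - 18 = -18 - 18 = -36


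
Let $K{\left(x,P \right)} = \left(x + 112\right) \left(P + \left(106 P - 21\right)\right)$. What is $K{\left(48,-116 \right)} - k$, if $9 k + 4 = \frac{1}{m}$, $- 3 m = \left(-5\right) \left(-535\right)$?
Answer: $- \frac{47891905297}{24075} \approx -1.9893 \cdot 10^{6}$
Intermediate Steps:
$K{\left(x,P \right)} = \left(-21 + 107 P\right) \left(112 + x\right)$ ($K{\left(x,P \right)} = \left(112 + x\right) \left(P + \left(-21 + 106 P\right)\right) = \left(112 + x\right) \left(-21 + 107 P\right) = \left(-21 + 107 P\right) \left(112 + x\right)$)
$m = - \frac{2675}{3}$ ($m = - \frac{\left(-5\right) \left(-535\right)}{3} = \left(- \frac{1}{3}\right) 2675 = - \frac{2675}{3} \approx -891.67$)
$k = - \frac{10703}{24075}$ ($k = - \frac{4}{9} + \frac{1}{9 \left(- \frac{2675}{3}\right)} = - \frac{4}{9} + \frac{1}{9} \left(- \frac{3}{2675}\right) = - \frac{4}{9} - \frac{1}{8025} = - \frac{10703}{24075} \approx -0.44457$)
$K{\left(48,-116 \right)} - k = \left(-2352 - 1008 + 11984 \left(-116\right) + 107 \left(-116\right) 48\right) - - \frac{10703}{24075} = \left(-2352 - 1008 - 1390144 - 595776\right) + \frac{10703}{24075} = -1989280 + \frac{10703}{24075} = - \frac{47891905297}{24075}$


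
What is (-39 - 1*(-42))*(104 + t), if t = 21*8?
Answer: 816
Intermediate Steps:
t = 168
(-39 - 1*(-42))*(104 + t) = (-39 - 1*(-42))*(104 + 168) = (-39 + 42)*272 = 3*272 = 816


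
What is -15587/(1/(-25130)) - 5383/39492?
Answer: 15469068129137/39492 ≈ 3.9170e+8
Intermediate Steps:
-15587/(1/(-25130)) - 5383/39492 = -15587/(-1/25130) - 5383*1/39492 = -15587*(-25130) - 5383/39492 = 391701310 - 5383/39492 = 15469068129137/39492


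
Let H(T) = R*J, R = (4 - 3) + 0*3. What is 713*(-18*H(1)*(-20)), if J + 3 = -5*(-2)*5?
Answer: 12063960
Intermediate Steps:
R = 1 (R = 1 + 0 = 1)
J = 47 (J = -3 - 5*(-2)*5 = -3 + 10*5 = -3 + 50 = 47)
H(T) = 47 (H(T) = 1*47 = 47)
713*(-18*H(1)*(-20)) = 713*(-18*47*(-20)) = 713*(-846*(-20)) = 713*16920 = 12063960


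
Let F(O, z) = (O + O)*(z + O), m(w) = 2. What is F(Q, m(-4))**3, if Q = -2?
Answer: 0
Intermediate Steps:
F(O, z) = 2*O*(O + z) (F(O, z) = (2*O)*(O + z) = 2*O*(O + z))
F(Q, m(-4))**3 = (2*(-2)*(-2 + 2))**3 = (2*(-2)*0)**3 = 0**3 = 0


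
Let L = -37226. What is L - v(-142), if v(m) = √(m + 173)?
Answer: -37226 - √31 ≈ -37232.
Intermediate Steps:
v(m) = √(173 + m)
L - v(-142) = -37226 - √(173 - 142) = -37226 - √31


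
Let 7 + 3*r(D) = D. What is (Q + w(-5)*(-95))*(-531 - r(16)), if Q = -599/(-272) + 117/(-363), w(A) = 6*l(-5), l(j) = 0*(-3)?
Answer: -16519557/16456 ≈ -1003.9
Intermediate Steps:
r(D) = -7/3 + D/3
l(j) = 0
w(A) = 0 (w(A) = 6*0 = 0)
Q = 61871/32912 (Q = -599*(-1/272) + 117*(-1/363) = 599/272 - 39/121 = 61871/32912 ≈ 1.8799)
(Q + w(-5)*(-95))*(-531 - r(16)) = (61871/32912 + 0*(-95))*(-531 - (-7/3 + (⅓)*16)) = (61871/32912 + 0)*(-531 - (-7/3 + 16/3)) = 61871*(-531 - 1*3)/32912 = 61871*(-531 - 3)/32912 = (61871/32912)*(-534) = -16519557/16456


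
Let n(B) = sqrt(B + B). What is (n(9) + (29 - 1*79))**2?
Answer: 2518 - 300*sqrt(2) ≈ 2093.7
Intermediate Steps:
n(B) = sqrt(2)*sqrt(B) (n(B) = sqrt(2*B) = sqrt(2)*sqrt(B))
(n(9) + (29 - 1*79))**2 = (sqrt(2)*sqrt(9) + (29 - 1*79))**2 = (sqrt(2)*3 + (29 - 79))**2 = (3*sqrt(2) - 50)**2 = (-50 + 3*sqrt(2))**2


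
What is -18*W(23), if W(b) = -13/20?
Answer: 117/10 ≈ 11.700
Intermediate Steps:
W(b) = -13/20 (W(b) = -13*1/20 = -13/20)
-18*W(23) = -18*(-13/20) = 117/10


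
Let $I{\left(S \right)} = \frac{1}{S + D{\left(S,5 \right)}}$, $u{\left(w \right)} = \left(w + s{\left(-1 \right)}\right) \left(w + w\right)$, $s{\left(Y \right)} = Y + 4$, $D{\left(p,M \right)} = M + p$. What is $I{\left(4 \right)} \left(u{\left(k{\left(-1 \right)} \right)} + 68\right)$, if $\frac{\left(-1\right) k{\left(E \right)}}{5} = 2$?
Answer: $16$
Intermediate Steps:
$k{\left(E \right)} = -10$ ($k{\left(E \right)} = \left(-5\right) 2 = -10$)
$s{\left(Y \right)} = 4 + Y$
$u{\left(w \right)} = 2 w \left(3 + w\right)$ ($u{\left(w \right)} = \left(w + \left(4 - 1\right)\right) \left(w + w\right) = \left(w + 3\right) 2 w = \left(3 + w\right) 2 w = 2 w \left(3 + w\right)$)
$I{\left(S \right)} = \frac{1}{5 + 2 S}$ ($I{\left(S \right)} = \frac{1}{S + \left(5 + S\right)} = \frac{1}{5 + 2 S}$)
$I{\left(4 \right)} \left(u{\left(k{\left(-1 \right)} \right)} + 68\right) = \frac{2 \left(-10\right) \left(3 - 10\right) + 68}{5 + 2 \cdot 4} = \frac{2 \left(-10\right) \left(-7\right) + 68}{5 + 8} = \frac{140 + 68}{13} = \frac{1}{13} \cdot 208 = 16$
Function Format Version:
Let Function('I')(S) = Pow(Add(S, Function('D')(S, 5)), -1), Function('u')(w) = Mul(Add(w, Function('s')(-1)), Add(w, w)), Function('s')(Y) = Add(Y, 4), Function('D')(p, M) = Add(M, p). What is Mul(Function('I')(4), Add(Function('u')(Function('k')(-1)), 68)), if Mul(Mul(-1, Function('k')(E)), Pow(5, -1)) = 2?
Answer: 16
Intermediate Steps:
Function('k')(E) = -10 (Function('k')(E) = Mul(-5, 2) = -10)
Function('s')(Y) = Add(4, Y)
Function('u')(w) = Mul(2, w, Add(3, w)) (Function('u')(w) = Mul(Add(w, Add(4, -1)), Add(w, w)) = Mul(Add(w, 3), Mul(2, w)) = Mul(Add(3, w), Mul(2, w)) = Mul(2, w, Add(3, w)))
Function('I')(S) = Pow(Add(5, Mul(2, S)), -1) (Function('I')(S) = Pow(Add(S, Add(5, S)), -1) = Pow(Add(5, Mul(2, S)), -1))
Mul(Function('I')(4), Add(Function('u')(Function('k')(-1)), 68)) = Mul(Pow(Add(5, Mul(2, 4)), -1), Add(Mul(2, -10, Add(3, -10)), 68)) = Mul(Pow(Add(5, 8), -1), Add(Mul(2, -10, -7), 68)) = Mul(Pow(13, -1), Add(140, 68)) = Mul(Rational(1, 13), 208) = 16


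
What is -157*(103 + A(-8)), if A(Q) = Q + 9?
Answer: -16328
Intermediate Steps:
A(Q) = 9 + Q
-157*(103 + A(-8)) = -157*(103 + (9 - 8)) = -157*(103 + 1) = -157*104 = -16328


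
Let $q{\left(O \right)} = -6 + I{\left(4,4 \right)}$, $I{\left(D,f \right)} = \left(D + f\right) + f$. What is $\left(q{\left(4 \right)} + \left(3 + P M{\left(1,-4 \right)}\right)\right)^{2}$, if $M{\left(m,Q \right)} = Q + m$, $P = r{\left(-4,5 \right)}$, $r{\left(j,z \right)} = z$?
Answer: $36$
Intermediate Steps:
$P = 5$
$I{\left(D,f \right)} = D + 2 f$
$q{\left(O \right)} = 6$ ($q{\left(O \right)} = -6 + \left(4 + 2 \cdot 4\right) = -6 + \left(4 + 8\right) = -6 + 12 = 6$)
$\left(q{\left(4 \right)} + \left(3 + P M{\left(1,-4 \right)}\right)\right)^{2} = \left(6 + \left(3 + 5 \left(-4 + 1\right)\right)\right)^{2} = \left(6 + \left(3 + 5 \left(-3\right)\right)\right)^{2} = \left(6 + \left(3 - 15\right)\right)^{2} = \left(6 - 12\right)^{2} = \left(-6\right)^{2} = 36$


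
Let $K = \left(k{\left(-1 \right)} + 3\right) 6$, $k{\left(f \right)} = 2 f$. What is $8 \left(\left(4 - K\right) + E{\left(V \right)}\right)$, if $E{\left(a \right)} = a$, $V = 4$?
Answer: $16$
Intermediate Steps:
$K = 6$ ($K = \left(2 \left(-1\right) + 3\right) 6 = \left(-2 + 3\right) 6 = 1 \cdot 6 = 6$)
$8 \left(\left(4 - K\right) + E{\left(V \right)}\right) = 8 \left(\left(4 - 6\right) + 4\right) = 8 \left(-2 + 4\right) = 8 \cdot 2 = 16$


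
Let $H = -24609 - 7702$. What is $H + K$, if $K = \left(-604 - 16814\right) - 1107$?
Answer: $-50836$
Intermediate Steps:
$H = -32311$
$K = -18525$ ($K = -17418 - 1107 = -18525$)
$H + K = -32311 - 18525 = -50836$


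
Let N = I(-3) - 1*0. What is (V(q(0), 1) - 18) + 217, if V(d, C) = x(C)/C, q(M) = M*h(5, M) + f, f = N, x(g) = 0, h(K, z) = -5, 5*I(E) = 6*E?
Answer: 199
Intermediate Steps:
I(E) = 6*E/5 (I(E) = (6*E)/5 = 6*E/5)
N = -18/5 (N = (6/5)*(-3) - 1*0 = -18/5 + 0 = -18/5 ≈ -3.6000)
f = -18/5 ≈ -3.6000
q(M) = -18/5 - 5*M (q(M) = M*(-5) - 18/5 = -5*M - 18/5 = -18/5 - 5*M)
V(d, C) = 0 (V(d, C) = 0/C = 0)
(V(q(0), 1) - 18) + 217 = (0 - 18) + 217 = -18 + 217 = 199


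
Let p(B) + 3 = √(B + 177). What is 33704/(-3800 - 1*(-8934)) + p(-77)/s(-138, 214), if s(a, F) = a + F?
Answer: 1298721/195092 ≈ 6.6570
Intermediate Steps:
s(a, F) = F + a
p(B) = -3 + √(177 + B) (p(B) = -3 + √(B + 177) = -3 + √(177 + B))
33704/(-3800 - 1*(-8934)) + p(-77)/s(-138, 214) = 33704/(-3800 - 1*(-8934)) + (-3 + √(177 - 77))/(214 - 138) = 33704/(-3800 + 8934) + (-3 + √100)/76 = 33704/5134 + (-3 + 10)*(1/76) = 33704*(1/5134) + 7*(1/76) = 16852/2567 + 7/76 = 1298721/195092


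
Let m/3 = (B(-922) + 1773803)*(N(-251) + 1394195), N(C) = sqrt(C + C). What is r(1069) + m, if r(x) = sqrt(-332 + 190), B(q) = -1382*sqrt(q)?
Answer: 7419081820755 + 8292*sqrt(115711) + I*sqrt(142) - 5780332470*I*sqrt(922) + 5321409*I*sqrt(502) ≈ 7.4191e+12 - 1.754e+11*I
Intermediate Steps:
N(C) = sqrt(2)*sqrt(C) (N(C) = sqrt(2*C) = sqrt(2)*sqrt(C))
r(x) = I*sqrt(142) (r(x) = sqrt(-142) = I*sqrt(142))
m = 3*(1394195 + I*sqrt(502))*(1773803 - 1382*I*sqrt(922)) (m = 3*((-1382*I*sqrt(922) + 1773803)*(sqrt(2)*sqrt(-251) + 1394195)) = 3*((-1382*I*sqrt(922) + 1773803)*(sqrt(2)*(I*sqrt(251)) + 1394195)) = 3*((-1382*I*sqrt(922) + 1773803)*(I*sqrt(502) + 1394195)) = 3*((1773803 - 1382*I*sqrt(922))*(1394195 + I*sqrt(502))) = 3*((1394195 + I*sqrt(502))*(1773803 - 1382*I*sqrt(922))) = 3*(1394195 + I*sqrt(502))*(1773803 - 1382*I*sqrt(922)) ≈ 7.4191e+12 - 1.754e+11*I)
r(1069) + m = I*sqrt(142) + (7419081820755 + 8292*sqrt(115711) - 5780332470*I*sqrt(922) + 5321409*I*sqrt(502)) = 7419081820755 + 8292*sqrt(115711) + I*sqrt(142) - 5780332470*I*sqrt(922) + 5321409*I*sqrt(502)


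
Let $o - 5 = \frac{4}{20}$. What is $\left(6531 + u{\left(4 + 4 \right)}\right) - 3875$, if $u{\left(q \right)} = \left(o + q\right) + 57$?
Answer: $\frac{13631}{5} \approx 2726.2$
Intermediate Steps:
$o = \frac{26}{5}$ ($o = 5 + \frac{4}{20} = 5 + 4 \cdot \frac{1}{20} = 5 + \frac{1}{5} = \frac{26}{5} \approx 5.2$)
$u{\left(q \right)} = \frac{311}{5} + q$ ($u{\left(q \right)} = \left(\frac{26}{5} + q\right) + 57 = \frac{311}{5} + q$)
$\left(6531 + u{\left(4 + 4 \right)}\right) - 3875 = \left(6531 + \left(\frac{311}{5} + \left(4 + 4\right)\right)\right) - 3875 = \left(6531 + \left(\frac{311}{5} + 8\right)\right) - 3875 = \left(6531 + \frac{351}{5}\right) - 3875 = \frac{33006}{5} - 3875 = \frac{13631}{5}$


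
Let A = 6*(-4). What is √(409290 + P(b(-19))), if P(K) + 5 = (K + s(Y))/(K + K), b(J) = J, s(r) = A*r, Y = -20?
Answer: 3*√65665558/38 ≈ 639.74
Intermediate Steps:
A = -24
s(r) = -24*r
P(K) = -5 + (480 + K)/(2*K) (P(K) = -5 + (K - 24*(-20))/(K + K) = -5 + (K + 480)/((2*K)) = -5 + (480 + K)*(1/(2*K)) = -5 + (480 + K)/(2*K))
√(409290 + P(b(-19))) = √(409290 + (-9/2 + 240/(-19))) = √(409290 + (-9/2 + 240*(-1/19))) = √(409290 + (-9/2 - 240/19)) = √(409290 - 651/38) = √(15552369/38) = 3*√65665558/38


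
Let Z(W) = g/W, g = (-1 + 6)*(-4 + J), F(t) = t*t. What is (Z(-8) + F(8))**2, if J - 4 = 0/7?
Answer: 4096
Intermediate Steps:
J = 4 (J = 4 + 0/7 = 4 + 0*(1/7) = 4 + 0 = 4)
F(t) = t**2
g = 0 (g = (-1 + 6)*(-4 + 4) = 5*0 = 0)
Z(W) = 0 (Z(W) = 0/W = 0)
(Z(-8) + F(8))**2 = (0 + 8**2)**2 = (0 + 64)**2 = 64**2 = 4096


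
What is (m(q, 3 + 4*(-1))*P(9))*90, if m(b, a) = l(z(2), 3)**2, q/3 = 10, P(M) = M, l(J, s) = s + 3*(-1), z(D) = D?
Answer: 0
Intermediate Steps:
l(J, s) = -3 + s (l(J, s) = s - 3 = -3 + s)
q = 30 (q = 3*10 = 30)
m(b, a) = 0 (m(b, a) = (-3 + 3)**2 = 0**2 = 0)
(m(q, 3 + 4*(-1))*P(9))*90 = (0*9)*90 = 0*90 = 0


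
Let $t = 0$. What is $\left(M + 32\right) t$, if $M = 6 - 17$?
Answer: $0$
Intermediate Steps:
$M = -11$ ($M = 6 - 17 = -11$)
$\left(M + 32\right) t = \left(-11 + 32\right) 0 = 21 \cdot 0 = 0$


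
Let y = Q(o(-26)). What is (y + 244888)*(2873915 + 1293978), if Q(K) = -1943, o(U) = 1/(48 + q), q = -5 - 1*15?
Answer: 1012568764885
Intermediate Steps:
q = -20 (q = -5 - 15 = -20)
o(U) = 1/28 (o(U) = 1/(48 - 20) = 1/28)
y = -1943
(y + 244888)*(2873915 + 1293978) = (-1943 + 244888)*(2873915 + 1293978) = 242945*4167893 = 1012568764885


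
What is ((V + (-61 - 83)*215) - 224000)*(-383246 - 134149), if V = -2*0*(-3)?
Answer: 131915029200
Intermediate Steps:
V = 0 (V = 0*(-3) = 0)
((V + (-61 - 83)*215) - 224000)*(-383246 - 134149) = ((0 + (-61 - 83)*215) - 224000)*(-383246 - 134149) = ((0 - 144*215) - 224000)*(-517395) = ((0 - 30960) - 224000)*(-517395) = (-30960 - 224000)*(-517395) = -254960*(-517395) = 131915029200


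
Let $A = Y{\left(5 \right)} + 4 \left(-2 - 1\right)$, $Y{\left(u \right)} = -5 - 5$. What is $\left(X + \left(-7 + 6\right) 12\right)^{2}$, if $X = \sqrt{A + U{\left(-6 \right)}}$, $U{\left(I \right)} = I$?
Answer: $116 - 48 i \sqrt{7} \approx 116.0 - 127.0 i$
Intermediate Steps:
$Y{\left(u \right)} = -10$
$A = -22$ ($A = -10 + 4 \left(-2 - 1\right) = -10 + 4 \left(-3\right) = -10 - 12 = -22$)
$X = 2 i \sqrt{7}$ ($X = \sqrt{-22 - 6} = \sqrt{-28} = 2 i \sqrt{7} \approx 5.2915 i$)
$\left(X + \left(-7 + 6\right) 12\right)^{2} = \left(2 i \sqrt{7} + \left(-7 + 6\right) 12\right)^{2} = \left(2 i \sqrt{7} - 12\right)^{2} = \left(-12 + 2 i \sqrt{7}\right)^{2}$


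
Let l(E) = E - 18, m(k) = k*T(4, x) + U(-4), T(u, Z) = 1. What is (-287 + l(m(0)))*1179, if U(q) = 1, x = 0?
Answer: -358416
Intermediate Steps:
m(k) = 1 + k (m(k) = k*1 + 1 = k + 1 = 1 + k)
l(E) = -18 + E
(-287 + l(m(0)))*1179 = (-287 + (-18 + (1 + 0)))*1179 = (-287 + (-18 + 1))*1179 = (-287 - 17)*1179 = -304*1179 = -358416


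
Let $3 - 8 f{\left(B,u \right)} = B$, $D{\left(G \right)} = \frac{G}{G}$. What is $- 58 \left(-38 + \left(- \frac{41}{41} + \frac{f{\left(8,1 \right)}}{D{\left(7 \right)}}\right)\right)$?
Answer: $\frac{9193}{4} \approx 2298.3$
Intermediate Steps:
$D{\left(G \right)} = 1$
$f{\left(B,u \right)} = \frac{3}{8} - \frac{B}{8}$
$- 58 \left(-38 + \left(- \frac{41}{41} + \frac{f{\left(8,1 \right)}}{D{\left(7 \right)}}\right)\right) = - 58 \left(-38 - \left(1 - \frac{\frac{3}{8} - 1}{1}\right)\right) = - 58 \left(-38 - \left(1 - \left(\frac{3}{8} - 1\right) 1\right)\right) = - 58 \left(-38 - \frac{13}{8}\right) = \left(-58\right) \left(- \frac{317}{8}\right) = \frac{9193}{4}$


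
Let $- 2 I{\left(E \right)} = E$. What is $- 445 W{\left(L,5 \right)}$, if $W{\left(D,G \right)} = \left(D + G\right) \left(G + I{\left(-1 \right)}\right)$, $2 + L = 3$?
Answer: $-14685$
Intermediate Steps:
$L = 1$ ($L = -2 + 3 = 1$)
$I{\left(E \right)} = - \frac{E}{2}$
$W{\left(D,G \right)} = \left(\frac{1}{2} + G\right) \left(D + G\right)$ ($W{\left(D,G \right)} = \left(D + G\right) \left(G - - \frac{1}{2}\right) = \left(D + G\right) \left(G + \frac{1}{2}\right) = \left(D + G\right) \left(\frac{1}{2} + G\right) = \left(\frac{1}{2} + G\right) \left(D + G\right)$)
$- 445 W{\left(L,5 \right)} = - 445 \left(5^{2} + \frac{1}{2} \cdot 1 + \frac{1}{2} \cdot 5 + 1 \cdot 5\right) = - 445 \left(25 + \frac{1}{2} + \frac{5}{2} + 5\right) = \left(-445\right) 33 = -14685$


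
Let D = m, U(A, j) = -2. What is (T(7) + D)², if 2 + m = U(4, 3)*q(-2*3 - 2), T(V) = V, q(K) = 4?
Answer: 9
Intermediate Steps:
m = -10 (m = -2 - 2*4 = -2 - 8 = -10)
D = -10
(T(7) + D)² = (7 - 10)² = (-3)² = 9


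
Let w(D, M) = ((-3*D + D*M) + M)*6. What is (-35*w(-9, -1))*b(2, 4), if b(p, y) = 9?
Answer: -66150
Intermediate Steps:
w(D, M) = -18*D + 6*M + 6*D*M (w(D, M) = (M - 3*D + D*M)*6 = -18*D + 6*M + 6*D*M)
(-35*w(-9, -1))*b(2, 4) = -35*(-18*(-9) + 6*(-1) + 6*(-9)*(-1))*9 = -35*(162 - 6 + 54)*9 = -35*210*9 = -7350*9 = -66150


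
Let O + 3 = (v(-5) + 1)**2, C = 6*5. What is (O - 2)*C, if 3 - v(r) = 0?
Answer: 330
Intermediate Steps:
v(r) = 3 (v(r) = 3 - 1*0 = 3 + 0 = 3)
C = 30
O = 13 (O = -3 + (3 + 1)**2 = -3 + 4**2 = -3 + 16 = 13)
(O - 2)*C = (13 - 2)*30 = 11*30 = 330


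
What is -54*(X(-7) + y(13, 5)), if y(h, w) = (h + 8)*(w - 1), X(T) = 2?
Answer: -4644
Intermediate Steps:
y(h, w) = (-1 + w)*(8 + h) (y(h, w) = (8 + h)*(-1 + w) = (-1 + w)*(8 + h))
-54*(X(-7) + y(13, 5)) = -54*(2 + (-8 - 1*13 + 8*5 + 13*5)) = -54*(2 + (-8 - 13 + 40 + 65)) = -54*(2 + 84) = -54*86 = -4644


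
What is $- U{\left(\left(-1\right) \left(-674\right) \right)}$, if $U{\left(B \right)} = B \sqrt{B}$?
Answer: $- 674 \sqrt{674} \approx -17498.0$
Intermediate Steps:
$U{\left(B \right)} = B^{\frac{3}{2}}$
$- U{\left(\left(-1\right) \left(-674\right) \right)} = - \left(\left(-1\right) \left(-674\right)\right)^{\frac{3}{2}} = - 674^{\frac{3}{2}} = - 674 \sqrt{674}$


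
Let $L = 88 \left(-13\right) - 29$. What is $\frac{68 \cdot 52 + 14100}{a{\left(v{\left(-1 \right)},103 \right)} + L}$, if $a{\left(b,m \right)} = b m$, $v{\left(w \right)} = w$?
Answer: $- \frac{4409}{319} \approx -13.821$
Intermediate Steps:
$L = -1173$ ($L = -1144 - 29 = -1173$)
$\frac{68 \cdot 52 + 14100}{a{\left(v{\left(-1 \right)},103 \right)} + L} = \frac{68 \cdot 52 + 14100}{\left(-1\right) 103 - 1173} = \frac{3536 + 14100}{-103 - 1173} = \frac{17636}{-1276} = 17636 \left(- \frac{1}{1276}\right) = - \frac{4409}{319}$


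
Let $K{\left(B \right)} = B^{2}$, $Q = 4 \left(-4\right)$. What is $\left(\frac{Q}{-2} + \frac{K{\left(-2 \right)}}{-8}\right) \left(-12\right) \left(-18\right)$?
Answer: $1620$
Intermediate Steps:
$Q = -16$
$\left(\frac{Q}{-2} + \frac{K{\left(-2 \right)}}{-8}\right) \left(-12\right) \left(-18\right) = \left(- \frac{16}{-2} + \frac{\left(-2\right)^{2}}{-8}\right) \left(-12\right) \left(-18\right) = \left(\left(-16\right) \left(- \frac{1}{2}\right) + 4 \left(- \frac{1}{8}\right)\right) \left(-12\right) \left(-18\right) = \left(8 - \frac{1}{2}\right) \left(-12\right) \left(-18\right) = \frac{15}{2} \left(-12\right) \left(-18\right) = \left(-90\right) \left(-18\right) = 1620$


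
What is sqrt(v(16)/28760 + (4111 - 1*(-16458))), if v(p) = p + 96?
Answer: sqrt(265834320555)/3595 ≈ 143.42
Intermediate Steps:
v(p) = 96 + p
sqrt(v(16)/28760 + (4111 - 1*(-16458))) = sqrt((96 + 16)/28760 + (4111 - 1*(-16458))) = sqrt(112*(1/28760) + (4111 + 16458)) = sqrt(14/3595 + 20569) = sqrt(73945569/3595) = sqrt(265834320555)/3595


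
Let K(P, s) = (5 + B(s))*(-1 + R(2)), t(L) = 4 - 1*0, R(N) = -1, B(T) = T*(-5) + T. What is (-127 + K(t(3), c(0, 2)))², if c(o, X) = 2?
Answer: 14641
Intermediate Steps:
B(T) = -4*T (B(T) = -5*T + T = -4*T)
t(L) = 4 (t(L) = 4 + 0 = 4)
K(P, s) = -10 + 8*s (K(P, s) = (5 - 4*s)*(-1 - 1) = (5 - 4*s)*(-2) = -10 + 8*s)
(-127 + K(t(3), c(0, 2)))² = (-127 + (-10 + 8*2))² = (-127 + (-10 + 16))² = (-127 + 6)² = (-121)² = 14641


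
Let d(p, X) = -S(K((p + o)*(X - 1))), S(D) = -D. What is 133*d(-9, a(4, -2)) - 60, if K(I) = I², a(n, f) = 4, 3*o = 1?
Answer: 89848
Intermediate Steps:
o = ⅓ (o = (⅓)*1 = ⅓ ≈ 0.33333)
d(p, X) = (-1 + X)²*(⅓ + p)² (d(p, X) = -(-1)*((p + ⅓)*(X - 1))² = -(-1)*((⅓ + p)*(-1 + X))² = -(-1)*((-1 + X)*(⅓ + p))² = -(-1)*(-1 + X)²*(⅓ + p)² = (-1 + X)²*(⅓ + p)²)
133*d(-9, a(4, -2)) - 60 = 133*((-1 + 4 - 3*(-9) + 3*4*(-9))²/9) - 60 = 133*((-1 + 4 + 27 - 108)²/9) - 60 = 133*((⅑)*(-78)²) - 60 = 133*((⅑)*6084) - 60 = 133*676 - 60 = 89908 - 60 = 89848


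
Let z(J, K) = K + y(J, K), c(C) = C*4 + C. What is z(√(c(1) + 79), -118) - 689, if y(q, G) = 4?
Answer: -803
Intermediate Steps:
c(C) = 5*C (c(C) = 4*C + C = 5*C)
z(J, K) = 4 + K (z(J, K) = K + 4 = 4 + K)
z(√(c(1) + 79), -118) - 689 = (4 - 118) - 689 = -114 - 689 = -803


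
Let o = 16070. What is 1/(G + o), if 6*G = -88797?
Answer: 2/2541 ≈ 0.00078709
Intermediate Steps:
G = -29599/2 (G = (⅙)*(-88797) = -29599/2 ≈ -14800.)
1/(G + o) = 1/(-29599/2 + 16070) = 1/(2541/2) = 2/2541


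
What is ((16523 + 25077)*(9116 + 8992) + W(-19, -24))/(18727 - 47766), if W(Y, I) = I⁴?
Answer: -753624576/29039 ≈ -25952.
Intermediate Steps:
((16523 + 25077)*(9116 + 8992) + W(-19, -24))/(18727 - 47766) = ((16523 + 25077)*(9116 + 8992) + (-24)⁴)/(18727 - 47766) = (41600*18108 + 331776)/(-29039) = (753292800 + 331776)*(-1/29039) = 753624576*(-1/29039) = -753624576/29039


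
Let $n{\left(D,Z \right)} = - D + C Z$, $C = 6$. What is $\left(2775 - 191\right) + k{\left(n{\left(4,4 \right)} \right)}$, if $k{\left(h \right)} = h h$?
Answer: $2984$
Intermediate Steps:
$n{\left(D,Z \right)} = - D + 6 Z$
$k{\left(h \right)} = h^{2}$
$\left(2775 - 191\right) + k{\left(n{\left(4,4 \right)} \right)} = \left(2775 - 191\right) + \left(\left(-1\right) 4 + 6 \cdot 4\right)^{2} = 2584 + \left(-4 + 24\right)^{2} = 2584 + 20^{2} = 2584 + 400 = 2984$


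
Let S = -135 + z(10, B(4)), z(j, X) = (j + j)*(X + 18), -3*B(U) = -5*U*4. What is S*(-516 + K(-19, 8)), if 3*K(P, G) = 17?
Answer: -3483025/9 ≈ -3.8700e+5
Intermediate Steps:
K(P, G) = 17/3 (K(P, G) = (⅓)*17 = 17/3)
B(U) = 20*U/3 (B(U) = -(-5*U)*4/3 = -(-20)*U/3 = 20*U/3)
z(j, X) = 2*j*(18 + X) (z(j, X) = (2*j)*(18 + X) = 2*j*(18 + X))
S = 2275/3 (S = -135 + 2*10*(18 + (20/3)*4) = -135 + 2*10*(18 + 80/3) = -135 + 2*10*(134/3) = -135 + 2680/3 = 2275/3 ≈ 758.33)
S*(-516 + K(-19, 8)) = 2275*(-516 + 17/3)/3 = (2275/3)*(-1531/3) = -3483025/9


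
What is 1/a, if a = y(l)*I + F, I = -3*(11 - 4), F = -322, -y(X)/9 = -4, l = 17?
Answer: -1/1078 ≈ -0.00092764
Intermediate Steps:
y(X) = 36 (y(X) = -9*(-4) = 36)
I = -21 (I = -3*7 = -21)
a = -1078 (a = 36*(-21) - 322 = -756 - 322 = -1078)
1/a = 1/(-1078) = -1/1078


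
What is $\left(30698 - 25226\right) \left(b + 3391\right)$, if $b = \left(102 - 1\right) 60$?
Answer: $51715872$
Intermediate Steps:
$b = 6060$ ($b = 101 \cdot 60 = 6060$)
$\left(30698 - 25226\right) \left(b + 3391\right) = \left(30698 - 25226\right) \left(6060 + 3391\right) = 5472 \cdot 9451 = 51715872$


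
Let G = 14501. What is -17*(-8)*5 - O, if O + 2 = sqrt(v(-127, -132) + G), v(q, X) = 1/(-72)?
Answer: 682 - sqrt(2088142)/12 ≈ 561.58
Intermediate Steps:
v(q, X) = -1/72
O = -2 + sqrt(2088142)/12 (O = -2 + sqrt(-1/72 + 14501) = -2 + sqrt(1044071/72) = -2 + sqrt(2088142)/12 ≈ 118.42)
-17*(-8)*5 - O = -17*(-8)*5 - (-2 + sqrt(2088142)/12) = 136*5 + (2 - sqrt(2088142)/12) = 680 + (2 - sqrt(2088142)/12) = 682 - sqrt(2088142)/12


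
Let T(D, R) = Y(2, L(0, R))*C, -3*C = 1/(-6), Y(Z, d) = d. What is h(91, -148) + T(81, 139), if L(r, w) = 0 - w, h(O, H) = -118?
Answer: -2263/18 ≈ -125.72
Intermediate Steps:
L(r, w) = -w
C = 1/18 (C = -⅓/(-6) = -⅓*(-⅙) = 1/18 ≈ 0.055556)
T(D, R) = -R/18 (T(D, R) = -R*(1/18) = -R/18)
h(91, -148) + T(81, 139) = -118 - 1/18*139 = -118 - 139/18 = -2263/18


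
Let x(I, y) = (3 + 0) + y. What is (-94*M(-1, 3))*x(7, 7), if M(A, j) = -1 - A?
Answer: 0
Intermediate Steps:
x(I, y) = 3 + y
(-94*M(-1, 3))*x(7, 7) = (-94*(-1 - 1*(-1)))*(3 + 7) = -94*(-1 + 1)*10 = -94*0*10 = 0*10 = 0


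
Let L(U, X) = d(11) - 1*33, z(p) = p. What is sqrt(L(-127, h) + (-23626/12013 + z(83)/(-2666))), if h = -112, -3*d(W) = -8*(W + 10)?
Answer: 3*sqrt(2393562599509718)/32026658 ≈ 4.5828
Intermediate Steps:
d(W) = 80/3 + 8*W/3 (d(W) = -(-8)*(W + 10)/3 = -(-8)*(10 + W)/3 = -(-80 - 8*W)/3 = 80/3 + 8*W/3)
L(U, X) = 23 (L(U, X) = (80/3 + (8/3)*11) - 1*33 = (80/3 + 88/3) - 33 = 56 - 33 = 23)
sqrt(L(-127, h) + (-23626/12013 + z(83)/(-2666))) = sqrt(23 + (-23626/12013 + 83/(-2666))) = sqrt(23 + (-23626*1/12013 + 83*(-1/2666))) = sqrt(23 + (-23626/12013 - 83/2666)) = sqrt(23 - 63983995/32026658) = sqrt(672629139/32026658) = 3*sqrt(2393562599509718)/32026658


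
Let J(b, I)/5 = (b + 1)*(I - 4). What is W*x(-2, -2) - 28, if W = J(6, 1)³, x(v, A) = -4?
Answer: 4630472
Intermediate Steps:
J(b, I) = 5*(1 + b)*(-4 + I) (J(b, I) = 5*((b + 1)*(I - 4)) = 5*((1 + b)*(-4 + I)) = 5*(1 + b)*(-4 + I))
W = -1157625 (W = (-20 - 20*6 + 5*1 + 5*1*6)³ = (-20 - 120 + 5 + 30)³ = (-105)³ = -1157625)
W*x(-2, -2) - 28 = -1157625*(-4) - 28 = 4630500 - 28 = 4630472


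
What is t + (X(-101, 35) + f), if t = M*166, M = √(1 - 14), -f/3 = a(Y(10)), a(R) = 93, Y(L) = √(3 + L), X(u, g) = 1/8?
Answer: -2231/8 + 166*I*√13 ≈ -278.88 + 598.52*I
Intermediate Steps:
X(u, g) = ⅛
f = -279 (f = -3*93 = -279)
M = I*√13 (M = √(-13) = I*√13 ≈ 3.6056*I)
t = 166*I*√13 (t = (I*√13)*166 = 166*I*√13 ≈ 598.52*I)
t + (X(-101, 35) + f) = 166*I*√13 + (⅛ - 279) = 166*I*√13 - 2231/8 = -2231/8 + 166*I*√13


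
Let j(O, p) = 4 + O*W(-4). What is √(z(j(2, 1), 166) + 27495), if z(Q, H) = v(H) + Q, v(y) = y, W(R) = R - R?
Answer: √27665 ≈ 166.33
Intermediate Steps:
W(R) = 0
j(O, p) = 4 (j(O, p) = 4 + O*0 = 4 + 0 = 4)
z(Q, H) = H + Q
√(z(j(2, 1), 166) + 27495) = √((166 + 4) + 27495) = √(170 + 27495) = √27665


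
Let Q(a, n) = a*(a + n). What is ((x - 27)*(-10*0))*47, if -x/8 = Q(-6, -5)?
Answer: 0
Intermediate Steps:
x = -528 (x = -(-48)*(-6 - 5) = -(-48)*(-11) = -8*66 = -528)
((x - 27)*(-10*0))*47 = ((-528 - 27)*(-10*0))*47 = -555*0*47 = 0*47 = 0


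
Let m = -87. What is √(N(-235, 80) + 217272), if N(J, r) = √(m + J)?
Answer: √(217272 + I*√322) ≈ 466.12 + 0.019*I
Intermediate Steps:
N(J, r) = √(-87 + J)
√(N(-235, 80) + 217272) = √(√(-87 - 235) + 217272) = √(√(-322) + 217272) = √(I*√322 + 217272) = √(217272 + I*√322)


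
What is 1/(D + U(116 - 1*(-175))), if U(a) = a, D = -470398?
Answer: -1/470107 ≈ -2.1272e-6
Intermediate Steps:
1/(D + U(116 - 1*(-175))) = 1/(-470398 + (116 - 1*(-175))) = 1/(-470398 + (116 + 175)) = 1/(-470398 + 291) = 1/(-470107) = -1/470107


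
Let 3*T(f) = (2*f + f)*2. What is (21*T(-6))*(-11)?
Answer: 2772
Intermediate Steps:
T(f) = 2*f (T(f) = ((2*f + f)*2)/3 = ((3*f)*2)/3 = (6*f)/3 = 2*f)
(21*T(-6))*(-11) = (21*(2*(-6)))*(-11) = (21*(-12))*(-11) = -252*(-11) = 2772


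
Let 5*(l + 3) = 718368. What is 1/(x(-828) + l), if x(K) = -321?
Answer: 5/716748 ≈ 6.9760e-6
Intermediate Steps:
l = 718353/5 (l = -3 + (1/5)*718368 = -3 + 718368/5 = 718353/5 ≈ 1.4367e+5)
1/(x(-828) + l) = 1/(-321 + 718353/5) = 1/(716748/5) = 5/716748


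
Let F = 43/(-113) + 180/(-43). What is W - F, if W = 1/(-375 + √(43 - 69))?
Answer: 3119082914/683423209 - I*√26/140651 ≈ 4.5639 - 3.6253e-5*I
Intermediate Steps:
F = -22189/4859 (F = 43*(-1/113) + 180*(-1/43) = -43/113 - 180/43 = -22189/4859 ≈ -4.5666)
W = 1/(-375 + I*√26) (W = 1/(-375 + √(-26)) = 1/(-375 + I*√26) ≈ -0.0026662 - 3.625e-5*I)
W - F = (-375/140651 - I*√26/140651) - 1*(-22189/4859) = (-375/140651 - I*√26/140651) + 22189/4859 = 3119082914/683423209 - I*√26/140651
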